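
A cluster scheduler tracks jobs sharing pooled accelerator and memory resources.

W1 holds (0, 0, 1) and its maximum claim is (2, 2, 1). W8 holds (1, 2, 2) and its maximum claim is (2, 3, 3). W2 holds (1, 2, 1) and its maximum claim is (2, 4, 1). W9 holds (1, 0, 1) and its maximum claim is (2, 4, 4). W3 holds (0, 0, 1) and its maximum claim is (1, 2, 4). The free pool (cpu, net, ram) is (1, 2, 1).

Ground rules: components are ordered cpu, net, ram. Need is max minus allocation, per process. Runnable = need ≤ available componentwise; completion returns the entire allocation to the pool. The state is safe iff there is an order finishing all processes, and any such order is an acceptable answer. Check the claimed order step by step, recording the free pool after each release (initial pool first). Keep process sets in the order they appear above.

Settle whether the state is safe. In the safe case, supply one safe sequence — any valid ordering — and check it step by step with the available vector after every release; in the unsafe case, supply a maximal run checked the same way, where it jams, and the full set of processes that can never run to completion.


SAFE, for example via the order W8, W1, W3, W9, W2.
Key observation: the first exact fit in this order is W8 — it needs (1, 1, 1) with (1, 2, 1) free, meeting a requested resource to the last unit.
Verifying each step:
  pool = (1, 2, 1)
  W8: need (1, 1, 1) fits (1, 2, 1); releases (1, 2, 2), pool now (2, 4, 3)
  W1: need (2, 2, 0) fits (2, 4, 3); releases (0, 0, 1), pool now (2, 4, 4)
  W3: need (1, 2, 3) fits (2, 4, 4); releases (0, 0, 1), pool now (2, 4, 5)
  W9: need (1, 4, 3) fits (2, 4, 5); releases (1, 0, 1), pool now (3, 4, 6)
  W2: need (1, 2, 0) fits (3, 4, 6); releases (1, 2, 1), pool now (4, 6, 7)


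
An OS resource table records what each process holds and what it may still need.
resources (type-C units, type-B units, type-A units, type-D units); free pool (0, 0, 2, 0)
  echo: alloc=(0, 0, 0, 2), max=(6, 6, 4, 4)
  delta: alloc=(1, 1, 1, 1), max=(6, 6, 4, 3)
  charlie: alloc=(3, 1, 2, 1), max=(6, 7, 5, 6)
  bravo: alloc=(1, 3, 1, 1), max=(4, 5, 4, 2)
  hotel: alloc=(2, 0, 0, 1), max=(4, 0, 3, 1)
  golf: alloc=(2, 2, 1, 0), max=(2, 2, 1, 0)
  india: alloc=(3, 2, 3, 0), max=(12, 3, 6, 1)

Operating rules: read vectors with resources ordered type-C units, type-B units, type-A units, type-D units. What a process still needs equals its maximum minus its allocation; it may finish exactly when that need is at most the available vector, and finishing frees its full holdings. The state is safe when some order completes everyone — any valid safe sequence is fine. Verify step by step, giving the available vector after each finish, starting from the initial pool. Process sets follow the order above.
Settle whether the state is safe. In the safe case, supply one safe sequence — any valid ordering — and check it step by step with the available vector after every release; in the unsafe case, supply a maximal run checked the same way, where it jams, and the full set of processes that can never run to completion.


SAFE, for example via the order golf, hotel, bravo, delta, echo, charlie, india.
Key observation: at hotel the run first touches a limit — (2, 0, 3, 0) against (2, 2, 3, 0), exact on a resource it actually requests.
Step-by-step check:
  pool = (0, 0, 2, 0)
  golf: need (0, 0, 0, 0) fits (0, 0, 2, 0); releases (2, 2, 1, 0), pool now (2, 2, 3, 0)
  hotel: need (2, 0, 3, 0) fits (2, 2, 3, 0); releases (2, 0, 0, 1), pool now (4, 2, 3, 1)
  bravo: need (3, 2, 3, 1) fits (4, 2, 3, 1); releases (1, 3, 1, 1), pool now (5, 5, 4, 2)
  delta: need (5, 5, 3, 2) fits (5, 5, 4, 2); releases (1, 1, 1, 1), pool now (6, 6, 5, 3)
  echo: need (6, 6, 4, 2) fits (6, 6, 5, 3); releases (0, 0, 0, 2), pool now (6, 6, 5, 5)
  charlie: need (3, 6, 3, 5) fits (6, 6, 5, 5); releases (3, 1, 2, 1), pool now (9, 7, 7, 6)
  india: need (9, 1, 3, 1) fits (9, 7, 7, 6); releases (3, 2, 3, 0), pool now (12, 9, 10, 6)


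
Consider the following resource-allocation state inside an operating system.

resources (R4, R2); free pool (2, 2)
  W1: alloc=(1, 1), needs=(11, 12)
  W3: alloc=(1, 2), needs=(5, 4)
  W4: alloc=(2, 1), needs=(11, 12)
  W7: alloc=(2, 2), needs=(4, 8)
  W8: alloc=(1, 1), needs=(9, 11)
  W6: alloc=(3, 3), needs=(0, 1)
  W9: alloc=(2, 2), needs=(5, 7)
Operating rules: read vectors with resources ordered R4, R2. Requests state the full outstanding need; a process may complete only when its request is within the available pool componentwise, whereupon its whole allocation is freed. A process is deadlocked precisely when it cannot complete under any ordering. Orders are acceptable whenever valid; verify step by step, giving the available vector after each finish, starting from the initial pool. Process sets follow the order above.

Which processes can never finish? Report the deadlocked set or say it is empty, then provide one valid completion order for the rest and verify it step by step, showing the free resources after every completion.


Nothing here is deadlocked.
Key observation: W6 can run right away; the returned allocation unlocks the remaining processes in turn.
A valid finishing order for the others: W6, W3, W9, W7, W8, W1, W4. Check, step by step:
  pool = (2, 2)
  W6 needs (0, 1) <= (2, 2) -> finishes; pool += (3, 3) = (5, 5)
  W3 needs (5, 4) <= (5, 5) -> finishes; pool += (1, 2) = (6, 7)
  W9 needs (5, 7) <= (6, 7) -> finishes; pool += (2, 2) = (8, 9)
  W7 needs (4, 8) <= (8, 9) -> finishes; pool += (2, 2) = (10, 11)
  W8 needs (9, 11) <= (10, 11) -> finishes; pool += (1, 1) = (11, 12)
  W1 needs (11, 12) <= (11, 12) -> finishes; pool += (1, 1) = (12, 13)
  W4 needs (11, 12) <= (12, 13) -> finishes; pool += (2, 1) = (14, 14)


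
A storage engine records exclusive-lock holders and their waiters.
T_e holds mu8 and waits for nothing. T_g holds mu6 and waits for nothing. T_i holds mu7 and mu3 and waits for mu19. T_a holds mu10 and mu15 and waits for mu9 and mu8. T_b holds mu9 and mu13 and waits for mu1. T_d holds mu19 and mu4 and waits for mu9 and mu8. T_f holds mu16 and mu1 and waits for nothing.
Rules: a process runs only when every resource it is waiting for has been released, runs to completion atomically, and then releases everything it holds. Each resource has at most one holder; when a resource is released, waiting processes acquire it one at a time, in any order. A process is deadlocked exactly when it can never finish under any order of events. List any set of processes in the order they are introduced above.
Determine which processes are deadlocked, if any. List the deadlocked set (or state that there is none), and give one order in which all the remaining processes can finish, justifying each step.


Nothing here is deadlocked.
Key observation: although several processes wait, no cycle exists — each chain bottoms out at a free runner.
A valid finishing order for the others: T_e, T_f, T_b, T_a, T_d, T_g, T_i.
Walking it through:
  T_e waits on nothing -> runs at once and releases mu8
  T_f waits on nothing -> runs at once and releases mu16 and mu1
  run T_b (all its waits — mu1 — are resolved); releases mu9 and mu13
  run T_a (all its waits — mu9 and mu8 — are resolved); releases mu10 and mu15
  run T_d (all its waits — mu9 and mu8 — are resolved); releases mu19 and mu4
  T_g waits on nothing -> runs at once and releases mu6
  run T_i (all its waits — mu19 — are resolved); releases mu7 and mu3


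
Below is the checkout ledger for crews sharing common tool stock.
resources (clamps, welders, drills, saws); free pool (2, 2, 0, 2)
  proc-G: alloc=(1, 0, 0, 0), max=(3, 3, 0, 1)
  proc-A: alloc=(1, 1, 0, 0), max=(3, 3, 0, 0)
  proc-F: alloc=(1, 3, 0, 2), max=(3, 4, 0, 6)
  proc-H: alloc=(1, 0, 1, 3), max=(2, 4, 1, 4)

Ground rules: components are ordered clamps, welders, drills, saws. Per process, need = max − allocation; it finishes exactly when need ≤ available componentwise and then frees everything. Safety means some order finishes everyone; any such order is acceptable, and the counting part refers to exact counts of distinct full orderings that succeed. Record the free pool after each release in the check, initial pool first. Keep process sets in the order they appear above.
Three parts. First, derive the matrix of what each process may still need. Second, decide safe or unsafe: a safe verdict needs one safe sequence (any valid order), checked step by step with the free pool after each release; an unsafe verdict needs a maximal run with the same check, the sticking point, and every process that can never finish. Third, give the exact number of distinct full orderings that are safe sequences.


(1) Remaining need (order clamps, welders, drills, saws):
  proc-G: (2, 3, 0, 1)
  proc-A: (2, 2, 0, 0)
  proc-F: (2, 1, 0, 4)
  proc-H: (1, 4, 0, 1)
(2) The state is UNSAFE.
Key observation: after proc-A, proc-G the pool peaks at (4, 3, 0, 2), and each blocked process is short somewhere: proc-F on saws; proc-H on welders.
Going as far as possible: proc-A, proc-G; after that, nothing fits. Step-by-step check:
  pool = (2, 2, 0, 2)
  run proc-A (needs (2, 2, 0, 0), free (2, 2, 0, 2)); after release of (1, 1, 0, 0) the pool is (3, 3, 0, 2)
  run proc-G (needs (2, 3, 0, 1), free (3, 3, 0, 2)); after release of (1, 0, 0, 0) the pool is (4, 3, 0, 2)
  proc-F cannot run: need (2, 1, 0, 4) vs free (4, 3, 0, 2) (insufficient saws)
  proc-H cannot run: need (1, 4, 0, 1) vs free (4, 3, 0, 2) (insufficient welders)
Processes that can never finish: proc-F and proc-H.
(3) Exactly 0 of the possible complete orderings are safe sequences.


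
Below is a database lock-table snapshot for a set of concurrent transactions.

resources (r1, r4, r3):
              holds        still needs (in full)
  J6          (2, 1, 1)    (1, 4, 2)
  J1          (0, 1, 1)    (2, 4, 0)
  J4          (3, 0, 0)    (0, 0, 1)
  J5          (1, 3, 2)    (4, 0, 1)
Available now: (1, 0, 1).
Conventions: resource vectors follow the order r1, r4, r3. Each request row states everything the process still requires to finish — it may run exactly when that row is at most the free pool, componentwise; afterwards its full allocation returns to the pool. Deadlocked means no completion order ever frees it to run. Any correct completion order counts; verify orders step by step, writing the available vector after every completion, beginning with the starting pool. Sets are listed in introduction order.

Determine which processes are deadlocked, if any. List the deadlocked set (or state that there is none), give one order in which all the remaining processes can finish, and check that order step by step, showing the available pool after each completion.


The deadlocked set is J6 and J1.
Key observation: J4, J5 can finish, but then (5, 3, 3) is all there is, and the blocked group's r4 demands exceed it.
The rest can finish in the order J4, J5. Step-by-step check:
  pool = (1, 0, 1)
  run J4 (needs (0, 0, 1), free (1, 0, 1)); after release of (3, 0, 0) the pool is (4, 0, 1)
  run J5 (needs (4, 0, 1), free (4, 0, 1)); after release of (1, 3, 2) the pool is (5, 3, 3)
The blocked processes can never fit:
  J6 cannot run: need (1, 4, 2) vs free (5, 3, 3) (insufficient r4)
  J1 cannot run: need (2, 4, 0) vs free (5, 3, 3) (insufficient r4)


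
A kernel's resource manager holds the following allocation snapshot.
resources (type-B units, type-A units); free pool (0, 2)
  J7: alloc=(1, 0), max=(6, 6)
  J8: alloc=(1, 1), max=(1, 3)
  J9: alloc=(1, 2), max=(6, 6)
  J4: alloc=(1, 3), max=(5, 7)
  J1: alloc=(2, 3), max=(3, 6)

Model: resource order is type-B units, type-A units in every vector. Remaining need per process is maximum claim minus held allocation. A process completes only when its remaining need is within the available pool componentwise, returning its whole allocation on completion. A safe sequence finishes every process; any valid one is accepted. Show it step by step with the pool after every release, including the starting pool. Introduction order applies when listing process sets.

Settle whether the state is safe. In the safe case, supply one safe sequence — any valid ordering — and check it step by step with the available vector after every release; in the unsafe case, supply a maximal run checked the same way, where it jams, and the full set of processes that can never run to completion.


UNSAFE.
Key observation: the wall is type-B units: completing J8, J1 brings the pool only to (3, 6), and all the rest need more.
A maximal execution: J8, J1 — then nothing else fits. Check, step by step:
  pool = (0, 2)
  J8: need (0, 2) fits (0, 2); releases (1, 1), pool now (1, 3)
  J1: need (1, 3) fits (1, 3); releases (2, 3), pool now (3, 6)
  J7 cannot run: need (5, 6) vs free (3, 6) (insufficient type-B units)
  J9 cannot run: need (5, 4) vs free (3, 6) (insufficient type-B units)
  J4 cannot run: need (4, 4) vs free (3, 6) (insufficient type-B units)
Never able to finish: J7, J9 and J4.


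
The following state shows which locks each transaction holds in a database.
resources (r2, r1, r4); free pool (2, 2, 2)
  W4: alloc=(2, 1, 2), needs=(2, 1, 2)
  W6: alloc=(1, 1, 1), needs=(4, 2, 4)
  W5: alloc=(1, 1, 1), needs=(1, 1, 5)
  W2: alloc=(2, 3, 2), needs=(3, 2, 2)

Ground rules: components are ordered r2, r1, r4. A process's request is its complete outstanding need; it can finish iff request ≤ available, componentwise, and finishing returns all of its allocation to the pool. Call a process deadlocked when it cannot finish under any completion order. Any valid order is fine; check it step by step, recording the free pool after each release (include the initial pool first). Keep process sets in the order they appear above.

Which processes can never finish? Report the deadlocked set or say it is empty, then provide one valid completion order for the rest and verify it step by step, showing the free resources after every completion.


The deadlocked set is empty.
Key observation: the pool covers W4 at once, and every later process fits after earlier releases.
A valid finishing order for the others: W4, W6, W5, W2. Verifying each step:
  pool = (2, 2, 2)
  W4: need (2, 1, 2) fits (2, 2, 2); releases (2, 1, 2), pool now (4, 3, 4)
  W6: need (4, 2, 4) fits (4, 3, 4); releases (1, 1, 1), pool now (5, 4, 5)
  W5: need (1, 1, 5) fits (5, 4, 5); releases (1, 1, 1), pool now (6, 5, 6)
  W2: need (3, 2, 2) fits (6, 5, 6); releases (2, 3, 2), pool now (8, 8, 8)


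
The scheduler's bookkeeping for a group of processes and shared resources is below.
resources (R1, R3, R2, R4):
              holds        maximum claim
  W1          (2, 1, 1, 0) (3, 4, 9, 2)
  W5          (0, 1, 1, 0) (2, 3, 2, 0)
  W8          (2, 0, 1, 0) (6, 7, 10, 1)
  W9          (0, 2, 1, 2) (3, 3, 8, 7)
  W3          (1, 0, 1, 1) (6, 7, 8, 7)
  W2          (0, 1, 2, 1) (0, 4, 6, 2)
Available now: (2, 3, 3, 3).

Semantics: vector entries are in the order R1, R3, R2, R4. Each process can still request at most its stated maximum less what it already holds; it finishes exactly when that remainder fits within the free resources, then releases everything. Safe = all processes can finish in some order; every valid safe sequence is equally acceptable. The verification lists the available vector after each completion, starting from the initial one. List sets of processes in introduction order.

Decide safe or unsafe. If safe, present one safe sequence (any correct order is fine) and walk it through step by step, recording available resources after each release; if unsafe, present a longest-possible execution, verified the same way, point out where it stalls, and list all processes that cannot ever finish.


The state is UNSAFE.
Key observation: the wall is R2: completing W5, W2 brings the pool only to (2, 5, 6, 4), and all the rest need more.
Going as far as possible: W5, W2; after that, nothing fits. Step-by-step check:
  pool = (2, 3, 3, 3)
  W5: need (2, 2, 1, 0) fits (2, 3, 3, 3); releases (0, 1, 1, 0), pool now (2, 4, 4, 3)
  W2: need (0, 3, 4, 1) fits (2, 4, 4, 3); releases (0, 1, 2, 1), pool now (2, 5, 6, 4)
  W1 cannot run: need (1, 3, 8, 2) vs free (2, 5, 6, 4) (insufficient R2)
  W8 cannot run: need (4, 7, 9, 1) vs free (2, 5, 6, 4) (insufficient R1, R3 and R2)
  W9 cannot run: need (3, 1, 7, 5) vs free (2, 5, 6, 4) (insufficient R1, R2 and R4)
  W3 cannot run: need (5, 7, 7, 6) vs free (2, 5, 6, 4) (insufficient R1, R3, R2 and R4)
Processes that can never finish: W1, W8, W9 and W3.


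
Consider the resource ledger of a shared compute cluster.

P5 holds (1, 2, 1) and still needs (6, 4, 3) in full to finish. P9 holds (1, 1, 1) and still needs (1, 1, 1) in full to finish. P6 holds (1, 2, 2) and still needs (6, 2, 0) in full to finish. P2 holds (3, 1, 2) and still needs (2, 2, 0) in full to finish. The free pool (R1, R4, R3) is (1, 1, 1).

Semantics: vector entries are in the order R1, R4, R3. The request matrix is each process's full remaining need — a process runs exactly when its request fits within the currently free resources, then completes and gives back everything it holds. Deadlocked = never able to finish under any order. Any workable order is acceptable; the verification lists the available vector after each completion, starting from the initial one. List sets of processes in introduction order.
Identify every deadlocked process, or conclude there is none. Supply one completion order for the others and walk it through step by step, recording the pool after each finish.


Deadlocked set: P5 and P6.
Key observation: R1 is the bottleneck — with P9, P2 done the pool holds (5, 3, 4), short of every remaining need.
A valid finishing order for the others: P9, P2. Check, step by step:
  pool = (1, 1, 1)
  P9 needs (1, 1, 1) <= (1, 1, 1) -> finishes; pool += (1, 1, 1) = (2, 2, 2)
  P2 needs (2, 2, 0) <= (2, 2, 2) -> finishes; pool += (3, 1, 2) = (5, 3, 4)
The blocked processes can never fit:
  P5 still needs (6, 4, 3) but only (5, 3, 4) is free — short on R1 and R4
  P6 still needs (6, 2, 0) but only (5, 3, 4) is free — short on R1


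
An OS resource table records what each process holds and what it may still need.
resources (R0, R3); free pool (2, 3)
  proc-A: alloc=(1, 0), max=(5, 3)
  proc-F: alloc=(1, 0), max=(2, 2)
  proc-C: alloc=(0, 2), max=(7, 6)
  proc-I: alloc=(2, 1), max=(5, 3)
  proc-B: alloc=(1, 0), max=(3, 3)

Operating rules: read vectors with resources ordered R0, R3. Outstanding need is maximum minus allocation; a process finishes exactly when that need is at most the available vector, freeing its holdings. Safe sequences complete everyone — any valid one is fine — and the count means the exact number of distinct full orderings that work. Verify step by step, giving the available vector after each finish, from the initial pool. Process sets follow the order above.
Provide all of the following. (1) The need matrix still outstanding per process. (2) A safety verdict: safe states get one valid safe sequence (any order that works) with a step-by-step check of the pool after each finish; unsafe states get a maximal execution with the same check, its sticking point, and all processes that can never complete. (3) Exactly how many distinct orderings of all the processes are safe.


(1) Outstanding need per process (order R0, R3):
  proc-A: (4, 3)
  proc-F: (1, 2)
  proc-C: (7, 4)
  proc-I: (3, 2)
  proc-B: (2, 3)
(2) SAFE. One safe sequence: proc-B, proc-I, proc-A, proc-F, proc-C.
Key observation: reading the order forward, proc-B is the first process whose need (2, 3) meets the free pool (2, 3) exactly on a resource it requests.
Step-by-step check:
  pool = (2, 3)
  proc-B needs (2, 3) <= (2, 3) -> finishes; pool += (1, 0) = (3, 3)
  proc-I needs (3, 2) <= (3, 3) -> finishes; pool += (2, 1) = (5, 4)
  proc-A needs (4, 3) <= (5, 4) -> finishes; pool += (1, 0) = (6, 4)
  proc-F needs (1, 2) <= (6, 4) -> finishes; pool += (1, 0) = (7, 4)
  proc-C needs (7, 4) <= (7, 4) -> finishes; pool += (0, 2) = (7, 6)
(3) Exactly 8 of the possible complete orderings are safe sequences.


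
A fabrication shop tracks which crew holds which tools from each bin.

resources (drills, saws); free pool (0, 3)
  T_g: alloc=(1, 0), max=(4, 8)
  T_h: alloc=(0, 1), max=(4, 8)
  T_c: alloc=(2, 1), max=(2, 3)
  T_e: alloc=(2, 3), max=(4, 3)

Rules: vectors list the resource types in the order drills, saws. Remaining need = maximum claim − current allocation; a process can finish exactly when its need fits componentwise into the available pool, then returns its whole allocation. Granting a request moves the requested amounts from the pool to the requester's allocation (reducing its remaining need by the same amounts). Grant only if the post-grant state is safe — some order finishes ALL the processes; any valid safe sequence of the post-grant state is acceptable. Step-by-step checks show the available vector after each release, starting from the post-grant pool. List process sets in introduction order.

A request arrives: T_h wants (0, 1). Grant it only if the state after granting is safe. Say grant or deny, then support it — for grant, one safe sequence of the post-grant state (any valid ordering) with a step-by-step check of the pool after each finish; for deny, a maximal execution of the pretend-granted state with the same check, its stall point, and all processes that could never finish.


GRANT: granting preserves safety; a valid post-grant sequence is T_c, T_e, T_h, T_g.
Key observation: even at the reduced pool (0, 2), T_c fits immediately, so safety survives the grant.
Verifying the post-grant state step by step:
  pool = (0, 2)
  T_c needs (0, 2) <= (0, 2) -> finishes; pool += (2, 1) = (2, 3)
  T_e needs (2, 0) <= (2, 3) -> finishes; pool += (2, 3) = (4, 6)
  T_h needs (4, 6) <= (4, 6) -> finishes; pool += (0, 2) = (4, 8)
  T_g needs (3, 8) <= (4, 8) -> finishes; pool += (1, 0) = (5, 8)


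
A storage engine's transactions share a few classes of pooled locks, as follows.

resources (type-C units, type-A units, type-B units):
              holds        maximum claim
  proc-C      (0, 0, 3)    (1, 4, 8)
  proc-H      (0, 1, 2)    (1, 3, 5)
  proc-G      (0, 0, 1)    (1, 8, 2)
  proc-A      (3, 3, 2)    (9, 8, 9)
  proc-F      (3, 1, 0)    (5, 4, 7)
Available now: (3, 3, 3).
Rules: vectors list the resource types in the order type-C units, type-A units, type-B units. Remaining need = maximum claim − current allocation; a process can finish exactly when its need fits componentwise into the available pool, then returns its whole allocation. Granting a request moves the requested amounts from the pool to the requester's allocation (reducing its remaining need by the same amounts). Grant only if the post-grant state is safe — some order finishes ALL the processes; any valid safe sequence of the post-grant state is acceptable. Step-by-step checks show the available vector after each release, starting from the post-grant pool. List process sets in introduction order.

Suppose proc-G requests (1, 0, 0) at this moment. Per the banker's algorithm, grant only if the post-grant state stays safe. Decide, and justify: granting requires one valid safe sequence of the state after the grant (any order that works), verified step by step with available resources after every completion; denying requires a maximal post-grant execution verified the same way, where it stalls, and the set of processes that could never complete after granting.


DENY: after the grant no complete ordering would exist.
Key observation: after proc-H, proc-C, proc-F the pool peaks at (5, 5, 8), and each blocked process is short somewhere: proc-G on type-A units; proc-A on type-C units.
On the post-grant state, proc-H, proc-C, proc-F is a maximal run — nothing extends it. Step-by-step check:
  pool = (2, 3, 3)
  proc-H needs (1, 2, 3) <= (2, 3, 3) -> finishes; pool += (0, 1, 2) = (2, 4, 5)
  proc-C needs (1, 4, 5) <= (2, 4, 5) -> finishes; pool += (0, 0, 3) = (2, 4, 8)
  proc-F needs (2, 3, 7) <= (2, 4, 8) -> finishes; pool += (3, 1, 0) = (5, 5, 8)
  proc-G still needs (0, 8, 1) but only (5, 5, 8) is free — short on type-A units
  proc-A still needs (6, 5, 7) but only (5, 5, 8) is free — short on type-C units
Post-grant, the permanently blocked set is proc-G and proc-A.


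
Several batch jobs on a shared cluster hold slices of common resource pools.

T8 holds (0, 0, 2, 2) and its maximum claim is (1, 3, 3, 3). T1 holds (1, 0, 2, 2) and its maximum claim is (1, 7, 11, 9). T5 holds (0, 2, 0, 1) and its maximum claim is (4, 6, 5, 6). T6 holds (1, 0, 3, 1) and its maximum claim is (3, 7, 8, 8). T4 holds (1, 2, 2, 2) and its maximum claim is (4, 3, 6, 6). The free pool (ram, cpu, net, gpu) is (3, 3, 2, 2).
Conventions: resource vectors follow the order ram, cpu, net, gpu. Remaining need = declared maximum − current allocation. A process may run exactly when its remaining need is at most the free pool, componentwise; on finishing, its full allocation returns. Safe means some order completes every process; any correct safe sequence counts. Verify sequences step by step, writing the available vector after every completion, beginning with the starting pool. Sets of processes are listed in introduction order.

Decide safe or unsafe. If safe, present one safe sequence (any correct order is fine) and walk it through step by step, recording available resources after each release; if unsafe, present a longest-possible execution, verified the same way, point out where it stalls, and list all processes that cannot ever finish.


SAFE, for example via the order T8, T4, T5, T6, T1.
Key observation: reading the order forward, T8 is the first process whose need (1, 3, 1, 1) meets the free pool (3, 3, 2, 2) exactly on a resource it requests.
Step-by-step check:
  pool = (3, 3, 2, 2)
  run T8 (needs (1, 3, 1, 1), free (3, 3, 2, 2)); after release of (0, 0, 2, 2) the pool is (3, 3, 4, 4)
  run T4 (needs (3, 1, 4, 4), free (3, 3, 4, 4)); after release of (1, 2, 2, 2) the pool is (4, 5, 6, 6)
  run T5 (needs (4, 4, 5, 5), free (4, 5, 6, 6)); after release of (0, 2, 0, 1) the pool is (4, 7, 6, 7)
  run T6 (needs (2, 7, 5, 7), free (4, 7, 6, 7)); after release of (1, 0, 3, 1) the pool is (5, 7, 9, 8)
  run T1 (needs (0, 7, 9, 7), free (5, 7, 9, 8)); after release of (1, 0, 2, 2) the pool is (6, 7, 11, 10)


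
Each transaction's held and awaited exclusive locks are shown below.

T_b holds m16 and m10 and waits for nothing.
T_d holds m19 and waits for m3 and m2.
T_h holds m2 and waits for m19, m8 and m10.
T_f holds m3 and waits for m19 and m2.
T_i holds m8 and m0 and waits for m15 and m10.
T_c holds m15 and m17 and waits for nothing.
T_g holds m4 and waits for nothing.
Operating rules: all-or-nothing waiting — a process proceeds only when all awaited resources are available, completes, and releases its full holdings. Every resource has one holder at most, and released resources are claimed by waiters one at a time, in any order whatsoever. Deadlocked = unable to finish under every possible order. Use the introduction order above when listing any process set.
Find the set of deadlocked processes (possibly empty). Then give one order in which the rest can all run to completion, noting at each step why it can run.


Deadlocked set: T_d, T_h and T_f.
Key observation: nobody on the ring T_d -> T_h -> T_d can start until another member finishes, which never happens; T_f is caught in further circular waits.
The rest can finish in the order T_g, T_c, T_b, T_i.
Step-by-step check:
  T_g: no waits; runs immediately, freeing m4
  T_c: no waits; runs immediately, freeing m15 and m17
  T_b: no waits; runs immediately, freeing m16 and m10
  T_i: everything it awaited (m15 and m10) is free; runs, freeing m8 and m0


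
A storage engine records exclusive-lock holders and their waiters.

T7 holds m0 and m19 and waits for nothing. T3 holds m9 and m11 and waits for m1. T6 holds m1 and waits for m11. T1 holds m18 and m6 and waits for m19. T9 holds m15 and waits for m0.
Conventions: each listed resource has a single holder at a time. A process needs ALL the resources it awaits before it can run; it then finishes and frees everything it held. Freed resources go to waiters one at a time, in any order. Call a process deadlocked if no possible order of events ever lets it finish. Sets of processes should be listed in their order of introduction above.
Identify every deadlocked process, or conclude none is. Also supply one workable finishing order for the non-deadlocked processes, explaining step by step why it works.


Deadlocked set: T3 and T6.
Key observation: the cycle T3 -> T6 -> T3 can never break — each member waits on the next; no other process is dragged down with it.
The rest can finish in the order T7, T1, T9.
Check, step by step:
  T7 waits on nothing -> runs at once and releases m0 and m19
  T1 waits on m19 — all released -> runs and releases m18 and m6
  T9 waits on m0 — all released -> runs and releases m15


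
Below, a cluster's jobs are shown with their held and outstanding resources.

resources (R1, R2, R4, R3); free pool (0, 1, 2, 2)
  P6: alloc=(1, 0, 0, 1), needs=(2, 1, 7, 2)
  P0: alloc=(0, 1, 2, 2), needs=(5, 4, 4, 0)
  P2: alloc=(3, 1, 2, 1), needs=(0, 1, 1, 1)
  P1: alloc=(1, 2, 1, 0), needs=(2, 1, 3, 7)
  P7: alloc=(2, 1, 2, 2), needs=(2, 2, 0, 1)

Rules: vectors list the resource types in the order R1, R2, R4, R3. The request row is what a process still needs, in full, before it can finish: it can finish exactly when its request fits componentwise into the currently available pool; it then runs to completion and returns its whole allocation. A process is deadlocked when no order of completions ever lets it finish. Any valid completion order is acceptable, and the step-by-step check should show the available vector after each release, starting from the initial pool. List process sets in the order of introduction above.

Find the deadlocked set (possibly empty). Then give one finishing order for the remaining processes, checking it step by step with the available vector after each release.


Deadlocked set: P6, P0 and P1.
Key observation: after P2, P7 the pool peaks at (5, 3, 6, 5), and each blocked process is short somewhere: P6 on R4; P0 on R2; P1 on R3.
The rest can finish in the order P2, P7. Walking it through:
  pool = (0, 1, 2, 2)
  run P2 (needs (0, 1, 1, 1), free (0, 1, 2, 2)); after release of (3, 1, 2, 1) the pool is (3, 2, 4, 3)
  run P7 (needs (2, 2, 0, 1), free (3, 2, 4, 3)); after release of (2, 1, 2, 2) the pool is (5, 3, 6, 5)
The stuck group stays short no matter what:
  P6 cannot run: need (2, 1, 7, 2) vs free (5, 3, 6, 5) (insufficient R4)
  P0 cannot run: need (5, 4, 4, 0) vs free (5, 3, 6, 5) (insufficient R2)
  P1 cannot run: need (2, 1, 3, 7) vs free (5, 3, 6, 5) (insufficient R3)


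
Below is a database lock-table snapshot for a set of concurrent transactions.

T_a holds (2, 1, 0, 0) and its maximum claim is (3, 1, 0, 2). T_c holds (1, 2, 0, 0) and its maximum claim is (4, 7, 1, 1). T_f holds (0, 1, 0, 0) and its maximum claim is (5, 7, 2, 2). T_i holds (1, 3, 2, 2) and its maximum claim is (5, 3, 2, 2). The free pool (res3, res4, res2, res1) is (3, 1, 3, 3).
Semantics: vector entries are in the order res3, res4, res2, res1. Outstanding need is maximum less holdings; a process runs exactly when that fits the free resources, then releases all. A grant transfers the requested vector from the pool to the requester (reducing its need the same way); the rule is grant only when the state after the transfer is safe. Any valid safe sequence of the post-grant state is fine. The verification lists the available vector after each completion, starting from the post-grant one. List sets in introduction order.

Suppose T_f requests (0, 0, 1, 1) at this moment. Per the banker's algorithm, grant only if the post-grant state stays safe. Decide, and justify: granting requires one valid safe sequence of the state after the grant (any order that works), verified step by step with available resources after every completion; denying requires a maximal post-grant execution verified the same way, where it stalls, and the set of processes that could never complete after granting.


GRANT: granting preserves safety; a valid post-grant sequence is T_a, T_i, T_c, T_f.
Key observation: with (3, 1, 2, 2) left after the transfer, T_a can run at once — the state stays safe.
Step-by-step check of the post-grant state:
  pool = (3, 1, 2, 2)
  run T_a (needs (1, 0, 0, 2), free (3, 1, 2, 2)); after release of (2, 1, 0, 0) the pool is (5, 2, 2, 2)
  run T_i (needs (4, 0, 0, 0), free (5, 2, 2, 2)); after release of (1, 3, 2, 2) the pool is (6, 5, 4, 4)
  run T_c (needs (3, 5, 1, 1), free (6, 5, 4, 4)); after release of (1, 2, 0, 0) the pool is (7, 7, 4, 4)
  run T_f (needs (5, 6, 1, 1), free (7, 7, 4, 4)); after release of (0, 1, 1, 1) the pool is (7, 8, 5, 5)


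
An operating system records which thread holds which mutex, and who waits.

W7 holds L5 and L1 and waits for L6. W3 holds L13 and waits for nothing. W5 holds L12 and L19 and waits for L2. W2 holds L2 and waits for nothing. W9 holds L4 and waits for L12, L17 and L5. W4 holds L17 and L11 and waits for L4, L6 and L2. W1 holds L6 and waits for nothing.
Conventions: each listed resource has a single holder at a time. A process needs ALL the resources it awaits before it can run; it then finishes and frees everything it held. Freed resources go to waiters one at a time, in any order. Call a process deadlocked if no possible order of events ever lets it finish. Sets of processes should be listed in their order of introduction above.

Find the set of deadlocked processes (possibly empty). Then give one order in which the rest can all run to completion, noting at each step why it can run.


Deadlocked: W9 and W4.
Key observation: the waits loop around W9 -> W4 -> W9 with no way out; no other process is dragged down with it.
The rest can finish in the order W2, W5, W3, W1, W7.
Step-by-step check:
  run W2 (it waits on nothing); releases L2
  run W5 (all its waits — L2 — are resolved); releases L12 and L19
  run W3 (it waits on nothing); releases L13
  run W1 (it waits on nothing); releases L6
  run W7 (all its waits — L6 — are resolved); releases L5 and L1


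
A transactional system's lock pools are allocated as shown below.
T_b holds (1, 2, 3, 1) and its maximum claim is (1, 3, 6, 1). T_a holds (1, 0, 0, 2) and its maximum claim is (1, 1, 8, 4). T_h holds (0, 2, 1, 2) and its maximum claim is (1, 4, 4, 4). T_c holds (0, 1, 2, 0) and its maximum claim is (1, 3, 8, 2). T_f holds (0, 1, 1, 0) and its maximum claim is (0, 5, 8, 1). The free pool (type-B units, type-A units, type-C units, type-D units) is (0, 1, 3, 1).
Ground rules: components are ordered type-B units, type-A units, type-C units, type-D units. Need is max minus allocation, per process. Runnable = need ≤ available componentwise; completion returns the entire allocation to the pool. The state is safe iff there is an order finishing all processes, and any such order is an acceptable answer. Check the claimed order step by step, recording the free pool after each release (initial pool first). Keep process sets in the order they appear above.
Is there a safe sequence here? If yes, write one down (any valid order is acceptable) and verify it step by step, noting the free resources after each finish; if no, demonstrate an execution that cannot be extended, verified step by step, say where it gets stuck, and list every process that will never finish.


SAFE. One safe sequence: T_b, T_c, T_f, T_h, T_a.
Key observation: at T_b the run first touches a limit — (0, 1, 3, 0) against (0, 1, 3, 1), exact on a resource it actually requests.
Verifying each step:
  pool = (0, 1, 3, 1)
  run T_b (needs (0, 1, 3, 0), free (0, 1, 3, 1)); after release of (1, 2, 3, 1) the pool is (1, 3, 6, 2)
  run T_c (needs (1, 2, 6, 2), free (1, 3, 6, 2)); after release of (0, 1, 2, 0) the pool is (1, 4, 8, 2)
  run T_f (needs (0, 4, 7, 1), free (1, 4, 8, 2)); after release of (0, 1, 1, 0) the pool is (1, 5, 9, 2)
  run T_h (needs (1, 2, 3, 2), free (1, 5, 9, 2)); after release of (0, 2, 1, 2) the pool is (1, 7, 10, 4)
  run T_a (needs (0, 1, 8, 2), free (1, 7, 10, 4)); after release of (1, 0, 0, 2) the pool is (2, 7, 10, 6)


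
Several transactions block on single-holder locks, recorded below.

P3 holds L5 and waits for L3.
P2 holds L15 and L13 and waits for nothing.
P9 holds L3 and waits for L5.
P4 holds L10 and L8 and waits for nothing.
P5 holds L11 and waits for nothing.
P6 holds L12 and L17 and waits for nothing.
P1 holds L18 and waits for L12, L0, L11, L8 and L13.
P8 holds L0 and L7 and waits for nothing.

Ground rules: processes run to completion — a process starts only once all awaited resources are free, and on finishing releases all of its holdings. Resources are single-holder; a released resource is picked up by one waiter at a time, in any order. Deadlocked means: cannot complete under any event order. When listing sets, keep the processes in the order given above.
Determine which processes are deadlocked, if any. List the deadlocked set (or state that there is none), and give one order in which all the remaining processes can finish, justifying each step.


The deadlocked set is P3 and P9.
Key observation: nobody on the ring P3 -> P9 -> P3 can start until another member finishes, which never happens; no other process is dragged down with it.
The rest can finish in the order P5, P6, P2, P4, P8, P1.
Verifying each step:
  run P5 (it waits on nothing); releases L11
  run P6 (it waits on nothing); releases L12 and L17
  run P2 (it waits on nothing); releases L15 and L13
  run P4 (it waits on nothing); releases L10 and L8
  run P8 (it waits on nothing); releases L0 and L7
  run P1 (all its waits — L12, L0, L11, L8 and L13 — are resolved); releases L18


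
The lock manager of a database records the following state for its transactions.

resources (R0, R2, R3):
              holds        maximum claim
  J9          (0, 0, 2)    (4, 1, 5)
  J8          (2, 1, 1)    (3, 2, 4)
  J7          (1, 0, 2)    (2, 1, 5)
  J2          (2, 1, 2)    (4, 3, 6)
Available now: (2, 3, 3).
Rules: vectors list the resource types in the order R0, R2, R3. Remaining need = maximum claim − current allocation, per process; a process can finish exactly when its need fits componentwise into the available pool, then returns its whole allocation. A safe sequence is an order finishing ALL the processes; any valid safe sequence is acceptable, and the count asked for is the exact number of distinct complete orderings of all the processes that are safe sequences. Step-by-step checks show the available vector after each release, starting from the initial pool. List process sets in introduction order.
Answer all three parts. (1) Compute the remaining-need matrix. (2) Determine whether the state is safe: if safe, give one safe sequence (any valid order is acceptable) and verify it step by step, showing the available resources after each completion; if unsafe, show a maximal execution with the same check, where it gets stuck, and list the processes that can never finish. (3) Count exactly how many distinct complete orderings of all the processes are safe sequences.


(1) Remaining need (order R0, R2, R3):
  J9: (4, 1, 3)
  J8: (1, 1, 3)
  J7: (1, 1, 3)
  J2: (2, 2, 4)
(2) SAFE, for example via the order J7, J2, J9, J8.
Key observation: reading the order forward, J7 is the first process whose need (1, 1, 3) meets the free pool (2, 3, 3) exactly on a resource it requests.
Verifying each step:
  pool = (2, 3, 3)
  run J7 (needs (1, 1, 3), free (2, 3, 3)); after release of (1, 0, 2) the pool is (3, 3, 5)
  run J2 (needs (2, 2, 4), free (3, 3, 5)); after release of (2, 1, 2) the pool is (5, 4, 7)
  run J9 (needs (4, 1, 3), free (5, 4, 7)); after release of (0, 0, 2) the pool is (5, 4, 9)
  run J8 (needs (1, 1, 3), free (5, 4, 9)); after release of (2, 1, 1) the pool is (7, 5, 10)
(3) Exactly 10 of the possible complete orderings are safe sequences.


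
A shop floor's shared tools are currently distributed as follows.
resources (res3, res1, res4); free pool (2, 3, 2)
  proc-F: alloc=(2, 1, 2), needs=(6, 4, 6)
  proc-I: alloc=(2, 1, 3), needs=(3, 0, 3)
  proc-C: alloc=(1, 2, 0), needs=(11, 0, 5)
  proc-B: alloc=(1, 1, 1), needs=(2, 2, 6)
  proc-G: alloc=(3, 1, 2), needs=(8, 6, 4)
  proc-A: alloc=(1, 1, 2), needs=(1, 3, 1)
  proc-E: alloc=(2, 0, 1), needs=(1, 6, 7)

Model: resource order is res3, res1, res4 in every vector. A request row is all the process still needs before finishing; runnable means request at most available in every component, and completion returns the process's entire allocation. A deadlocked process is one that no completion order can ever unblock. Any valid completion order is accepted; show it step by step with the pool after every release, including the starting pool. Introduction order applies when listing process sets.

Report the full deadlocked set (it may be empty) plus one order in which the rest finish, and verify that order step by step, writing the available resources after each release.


Nothing here is deadlocked.
Key observation: there is always a runnable process — proc-A first — so the state unwinds completely.
The rest can finish in the order proc-A, proc-I, proc-B, proc-E, proc-F, proc-G, proc-C. Walking it through:
  pool = (2, 3, 2)
  proc-A: need (1, 3, 1) fits (2, 3, 2); releases (1, 1, 2), pool now (3, 4, 4)
  proc-I: need (3, 0, 3) fits (3, 4, 4); releases (2, 1, 3), pool now (5, 5, 7)
  proc-B: need (2, 2, 6) fits (5, 5, 7); releases (1, 1, 1), pool now (6, 6, 8)
  proc-E: need (1, 6, 7) fits (6, 6, 8); releases (2, 0, 1), pool now (8, 6, 9)
  proc-F: need (6, 4, 6) fits (8, 6, 9); releases (2, 1, 2), pool now (10, 7, 11)
  proc-G: need (8, 6, 4) fits (10, 7, 11); releases (3, 1, 2), pool now (13, 8, 13)
  proc-C: need (11, 0, 5) fits (13, 8, 13); releases (1, 2, 0), pool now (14, 10, 13)
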